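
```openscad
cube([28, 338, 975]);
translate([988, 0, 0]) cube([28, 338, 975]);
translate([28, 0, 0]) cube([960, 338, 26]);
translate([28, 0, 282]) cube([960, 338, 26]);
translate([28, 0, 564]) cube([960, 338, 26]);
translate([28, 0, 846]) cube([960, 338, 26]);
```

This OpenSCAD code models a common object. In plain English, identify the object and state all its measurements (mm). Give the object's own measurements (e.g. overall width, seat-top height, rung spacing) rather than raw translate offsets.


An open bookshelf. Two side panels, each 28 mm thick, 338 mm deep and 975 mm tall, stand 1016 mm apart (outside-to-outside). Between them sit 4 shelves, each 26 mm thick and 338 mm deep, spanning the full gap between the sides. The bottom shelf rests on the floor (its underside at z = 0) and the clear gap between one shelf's top and the next shelf's underside is 256 mm.


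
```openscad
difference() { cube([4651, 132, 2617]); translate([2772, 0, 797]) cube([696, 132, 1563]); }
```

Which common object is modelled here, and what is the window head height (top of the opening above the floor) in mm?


A wall with a window opening. The window head height is 2360 mm.

A wall with a rectangular opening subtracted — a window. Sill at z = 797, opening 1563 mm tall, so the head is at 797 + 1563 = 2360 mm.


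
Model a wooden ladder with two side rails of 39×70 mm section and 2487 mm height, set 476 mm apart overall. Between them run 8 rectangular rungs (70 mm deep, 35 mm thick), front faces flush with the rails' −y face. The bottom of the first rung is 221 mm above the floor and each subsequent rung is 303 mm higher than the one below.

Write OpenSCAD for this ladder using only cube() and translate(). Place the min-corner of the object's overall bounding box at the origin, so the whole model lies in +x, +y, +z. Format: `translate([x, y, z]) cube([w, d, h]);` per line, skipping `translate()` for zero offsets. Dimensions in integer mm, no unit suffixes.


cube([39, 70, 2487]);
translate([437, 0, 0]) cube([39, 70, 2487]);
translate([39, 0, 221]) cube([398, 70, 35]);
translate([39, 0, 524]) cube([398, 70, 35]);
translate([39, 0, 827]) cube([398, 70, 35]);
translate([39, 0, 1130]) cube([398, 70, 35]);
translate([39, 0, 1433]) cube([398, 70, 35]);
translate([39, 0, 1736]) cube([398, 70, 35]);
translate([39, 0, 2039]) cube([398, 70, 35]);
translate([39, 0, 2342]) cube([398, 70, 35]);


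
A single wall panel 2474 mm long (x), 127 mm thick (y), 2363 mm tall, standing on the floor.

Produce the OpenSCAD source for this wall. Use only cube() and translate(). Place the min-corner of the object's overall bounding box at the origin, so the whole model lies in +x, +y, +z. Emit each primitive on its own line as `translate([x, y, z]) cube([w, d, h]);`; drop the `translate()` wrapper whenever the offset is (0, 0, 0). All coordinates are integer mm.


cube([2474, 127, 2363]);


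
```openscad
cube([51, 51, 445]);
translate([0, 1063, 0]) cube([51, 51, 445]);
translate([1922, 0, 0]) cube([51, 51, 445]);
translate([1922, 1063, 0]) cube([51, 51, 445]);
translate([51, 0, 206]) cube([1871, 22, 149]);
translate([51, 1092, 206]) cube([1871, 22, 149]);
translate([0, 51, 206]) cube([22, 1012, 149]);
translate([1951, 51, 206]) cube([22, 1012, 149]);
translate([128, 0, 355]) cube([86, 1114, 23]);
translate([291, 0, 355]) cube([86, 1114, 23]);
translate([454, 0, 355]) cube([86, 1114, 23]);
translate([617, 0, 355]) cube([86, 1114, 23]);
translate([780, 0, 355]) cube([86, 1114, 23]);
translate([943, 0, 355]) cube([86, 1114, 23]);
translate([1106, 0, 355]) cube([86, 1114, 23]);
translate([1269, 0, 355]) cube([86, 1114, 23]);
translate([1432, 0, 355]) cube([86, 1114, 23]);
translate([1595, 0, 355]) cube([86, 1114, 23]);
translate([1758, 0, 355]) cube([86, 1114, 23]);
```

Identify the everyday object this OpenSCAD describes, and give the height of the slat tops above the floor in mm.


A bed frame. The slat-top height is 378 mm.

Four posts, four rails, and a row of slats — a bed frame. Slats sit on the rails at z = 206 + 149 = 355; with slat thickness 23, the top is 378 mm.


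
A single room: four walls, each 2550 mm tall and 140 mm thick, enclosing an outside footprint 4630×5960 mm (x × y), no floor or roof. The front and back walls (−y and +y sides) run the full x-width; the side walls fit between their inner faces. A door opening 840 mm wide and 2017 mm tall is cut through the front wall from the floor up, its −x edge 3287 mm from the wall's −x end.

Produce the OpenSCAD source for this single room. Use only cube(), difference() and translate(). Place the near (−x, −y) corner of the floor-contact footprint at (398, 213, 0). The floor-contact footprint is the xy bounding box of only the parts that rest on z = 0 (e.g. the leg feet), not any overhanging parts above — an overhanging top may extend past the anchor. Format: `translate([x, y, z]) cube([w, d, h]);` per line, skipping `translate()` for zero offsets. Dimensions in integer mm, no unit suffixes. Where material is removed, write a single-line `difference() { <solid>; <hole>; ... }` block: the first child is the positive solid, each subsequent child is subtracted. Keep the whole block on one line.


difference() { translate([398, 213, 0]) cube([4630, 140, 2550]); translate([3685, 213, 0]) cube([840, 140, 2017]); }
translate([398, 6033, 0]) cube([4630, 140, 2550]);
translate([398, 353, 0]) cube([140, 5680, 2550]);
translate([4888, 353, 0]) cube([140, 5680, 2550]);


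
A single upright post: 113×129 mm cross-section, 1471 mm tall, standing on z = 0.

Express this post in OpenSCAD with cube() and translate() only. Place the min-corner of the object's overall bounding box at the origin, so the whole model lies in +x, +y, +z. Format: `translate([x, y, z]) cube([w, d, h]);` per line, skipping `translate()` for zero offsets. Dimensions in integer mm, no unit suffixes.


cube([113, 129, 1471]);


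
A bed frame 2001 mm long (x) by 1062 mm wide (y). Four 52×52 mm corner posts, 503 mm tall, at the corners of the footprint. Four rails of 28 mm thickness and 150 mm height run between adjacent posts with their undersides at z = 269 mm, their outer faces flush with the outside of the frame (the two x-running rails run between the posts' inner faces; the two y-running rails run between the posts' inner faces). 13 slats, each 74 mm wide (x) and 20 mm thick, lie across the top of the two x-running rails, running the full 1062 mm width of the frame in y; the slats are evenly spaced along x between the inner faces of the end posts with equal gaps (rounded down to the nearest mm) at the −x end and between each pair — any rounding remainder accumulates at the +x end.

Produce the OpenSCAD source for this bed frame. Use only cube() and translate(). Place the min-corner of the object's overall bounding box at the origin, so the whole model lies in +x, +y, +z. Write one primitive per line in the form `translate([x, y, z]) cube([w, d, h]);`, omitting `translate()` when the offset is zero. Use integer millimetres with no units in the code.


cube([52, 52, 503]);
translate([0, 1010, 0]) cube([52, 52, 503]);
translate([1949, 0, 0]) cube([52, 52, 503]);
translate([1949, 1010, 0]) cube([52, 52, 503]);
translate([52, 0, 269]) cube([1897, 28, 150]);
translate([52, 1034, 269]) cube([1897, 28, 150]);
translate([0, 52, 269]) cube([28, 958, 150]);
translate([1973, 52, 269]) cube([28, 958, 150]);
translate([118, 0, 419]) cube([74, 1062, 20]);
translate([258, 0, 419]) cube([74, 1062, 20]);
translate([398, 0, 419]) cube([74, 1062, 20]);
translate([538, 0, 419]) cube([74, 1062, 20]);
translate([678, 0, 419]) cube([74, 1062, 20]);
translate([818, 0, 419]) cube([74, 1062, 20]);
translate([958, 0, 419]) cube([74, 1062, 20]);
translate([1098, 0, 419]) cube([74, 1062, 20]);
translate([1238, 0, 419]) cube([74, 1062, 20]);
translate([1378, 0, 419]) cube([74, 1062, 20]);
translate([1518, 0, 419]) cube([74, 1062, 20]);
translate([1658, 0, 419]) cube([74, 1062, 20]);
translate([1798, 0, 419]) cube([74, 1062, 20]);


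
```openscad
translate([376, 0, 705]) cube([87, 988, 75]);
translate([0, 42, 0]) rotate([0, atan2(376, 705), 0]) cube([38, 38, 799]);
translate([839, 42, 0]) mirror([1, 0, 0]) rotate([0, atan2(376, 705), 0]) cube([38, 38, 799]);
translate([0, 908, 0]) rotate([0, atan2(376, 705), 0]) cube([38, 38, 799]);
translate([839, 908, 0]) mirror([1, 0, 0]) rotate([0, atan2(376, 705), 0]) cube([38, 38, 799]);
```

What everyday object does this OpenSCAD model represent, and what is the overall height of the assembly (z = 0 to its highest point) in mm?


A sawhorse. The overall height is 780 mm.

A beam across two mirrored pairs of raked legs — a sawhorse. The beam's underside is at z = 705 (matching the legs' vertical rise in atan2(376, 705)) and the beam is 75 mm tall, so its top is at 705 + 75 = 780 mm. The raked legs top out at the beam's underside, so that is the highest point.


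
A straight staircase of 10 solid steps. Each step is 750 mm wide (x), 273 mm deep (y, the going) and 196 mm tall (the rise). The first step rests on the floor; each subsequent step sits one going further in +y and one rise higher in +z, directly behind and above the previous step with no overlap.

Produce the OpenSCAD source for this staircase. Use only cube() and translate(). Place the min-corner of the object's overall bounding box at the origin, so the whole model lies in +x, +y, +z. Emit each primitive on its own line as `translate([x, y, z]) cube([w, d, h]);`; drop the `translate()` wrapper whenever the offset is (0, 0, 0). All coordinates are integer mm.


cube([750, 273, 196]);
translate([0, 273, 196]) cube([750, 273, 196]);
translate([0, 546, 392]) cube([750, 273, 196]);
translate([0, 819, 588]) cube([750, 273, 196]);
translate([0, 1092, 784]) cube([750, 273, 196]);
translate([0, 1365, 980]) cube([750, 273, 196]);
translate([0, 1638, 1176]) cube([750, 273, 196]);
translate([0, 1911, 1372]) cube([750, 273, 196]);
translate([0, 2184, 1568]) cube([750, 273, 196]);
translate([0, 2457, 1764]) cube([750, 273, 196]);


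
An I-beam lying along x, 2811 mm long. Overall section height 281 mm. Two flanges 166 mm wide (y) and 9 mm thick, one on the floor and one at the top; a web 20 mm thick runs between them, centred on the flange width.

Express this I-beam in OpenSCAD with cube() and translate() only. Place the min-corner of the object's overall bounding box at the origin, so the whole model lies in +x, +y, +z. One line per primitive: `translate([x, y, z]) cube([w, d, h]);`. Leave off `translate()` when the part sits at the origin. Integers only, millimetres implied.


cube([2811, 166, 9]);
translate([0, 73, 9]) cube([2811, 20, 263]);
translate([0, 0, 272]) cube([2811, 166, 9]);


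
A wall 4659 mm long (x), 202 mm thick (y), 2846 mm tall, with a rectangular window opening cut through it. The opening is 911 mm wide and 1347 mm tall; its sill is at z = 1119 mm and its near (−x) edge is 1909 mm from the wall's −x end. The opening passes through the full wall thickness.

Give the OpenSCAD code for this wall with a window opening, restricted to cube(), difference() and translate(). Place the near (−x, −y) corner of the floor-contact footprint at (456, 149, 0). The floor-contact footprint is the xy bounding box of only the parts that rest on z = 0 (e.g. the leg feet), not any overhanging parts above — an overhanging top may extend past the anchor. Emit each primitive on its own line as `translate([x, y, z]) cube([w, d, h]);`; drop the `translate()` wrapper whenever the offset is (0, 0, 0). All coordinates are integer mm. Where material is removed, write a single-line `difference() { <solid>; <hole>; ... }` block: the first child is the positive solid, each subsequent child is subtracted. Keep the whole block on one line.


difference() { translate([456, 149, 0]) cube([4659, 202, 2846]); translate([2365, 149, 1119]) cube([911, 202, 1347]); }


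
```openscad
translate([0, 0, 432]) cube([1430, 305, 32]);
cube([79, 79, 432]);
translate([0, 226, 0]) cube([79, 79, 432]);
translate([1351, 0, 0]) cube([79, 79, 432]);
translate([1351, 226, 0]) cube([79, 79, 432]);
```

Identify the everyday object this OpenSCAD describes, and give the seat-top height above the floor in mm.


A bench. The seat-top height is 464 mm.

A long slab on four corner posts — a bench. The slab sits at z = 432 with thickness 32, so the top is 432 + 32 = 464 mm.


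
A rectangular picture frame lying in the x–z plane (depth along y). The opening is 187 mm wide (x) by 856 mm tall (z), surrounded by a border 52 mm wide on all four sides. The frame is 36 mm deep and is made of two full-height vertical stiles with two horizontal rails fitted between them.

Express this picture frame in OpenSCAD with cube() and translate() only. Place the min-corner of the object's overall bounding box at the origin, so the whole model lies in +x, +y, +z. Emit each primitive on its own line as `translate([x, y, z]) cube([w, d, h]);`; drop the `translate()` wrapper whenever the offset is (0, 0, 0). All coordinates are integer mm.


cube([52, 36, 960]);
translate([239, 0, 0]) cube([52, 36, 960]);
translate([52, 0, 0]) cube([187, 36, 52]);
translate([52, 0, 908]) cube([187, 36, 52]);


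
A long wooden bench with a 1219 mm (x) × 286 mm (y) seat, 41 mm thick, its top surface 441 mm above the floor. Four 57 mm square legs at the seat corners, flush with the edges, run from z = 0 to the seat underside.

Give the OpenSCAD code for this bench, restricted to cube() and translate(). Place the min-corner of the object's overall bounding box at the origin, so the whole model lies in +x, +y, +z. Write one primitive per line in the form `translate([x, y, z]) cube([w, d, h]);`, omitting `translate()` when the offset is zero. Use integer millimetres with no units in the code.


translate([0, 0, 400]) cube([1219, 286, 41]);
cube([57, 57, 400]);
translate([0, 229, 0]) cube([57, 57, 400]);
translate([1162, 0, 0]) cube([57, 57, 400]);
translate([1162, 229, 0]) cube([57, 57, 400]);


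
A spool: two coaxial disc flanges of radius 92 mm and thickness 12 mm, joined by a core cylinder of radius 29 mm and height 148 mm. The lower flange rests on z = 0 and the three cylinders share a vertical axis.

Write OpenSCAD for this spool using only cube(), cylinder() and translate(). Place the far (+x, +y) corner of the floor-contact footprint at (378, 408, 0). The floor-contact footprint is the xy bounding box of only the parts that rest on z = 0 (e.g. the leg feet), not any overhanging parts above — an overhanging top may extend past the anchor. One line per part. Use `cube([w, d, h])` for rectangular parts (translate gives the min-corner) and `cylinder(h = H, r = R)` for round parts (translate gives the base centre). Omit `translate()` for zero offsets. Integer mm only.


translate([286, 316, 0]) cylinder(h = 12, r = 92);
translate([286, 316, 12]) cylinder(h = 148, r = 29);
translate([286, 316, 160]) cylinder(h = 12, r = 92);


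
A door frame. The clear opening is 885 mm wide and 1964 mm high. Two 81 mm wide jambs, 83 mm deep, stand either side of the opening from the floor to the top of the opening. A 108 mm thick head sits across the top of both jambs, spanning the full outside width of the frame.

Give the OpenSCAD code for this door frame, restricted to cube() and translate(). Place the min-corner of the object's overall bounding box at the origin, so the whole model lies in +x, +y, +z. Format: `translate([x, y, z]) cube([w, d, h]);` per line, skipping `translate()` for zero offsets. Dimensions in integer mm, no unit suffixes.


cube([81, 83, 1964]);
translate([966, 0, 0]) cube([81, 83, 1964]);
translate([0, 0, 1964]) cube([1047, 83, 108]);


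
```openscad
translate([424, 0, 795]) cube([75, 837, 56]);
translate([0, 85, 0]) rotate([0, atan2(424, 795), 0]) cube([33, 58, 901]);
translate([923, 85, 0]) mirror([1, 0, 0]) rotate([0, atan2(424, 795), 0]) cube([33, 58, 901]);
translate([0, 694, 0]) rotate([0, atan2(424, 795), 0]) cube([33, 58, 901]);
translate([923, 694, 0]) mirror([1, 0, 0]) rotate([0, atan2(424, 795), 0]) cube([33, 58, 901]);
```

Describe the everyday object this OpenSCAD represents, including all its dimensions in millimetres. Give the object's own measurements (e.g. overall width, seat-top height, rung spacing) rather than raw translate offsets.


A sawhorse. A 75×837×56 mm beam (x, y, z) sits on two A-frame leg pairs. Each pair is two raked legs of 33×58 mm section (58 mm along y) splaying symmetrically in x. Each leg rises 795 mm vertically over 424 mm of horizontal reach and is 901 mm long along its own axis. Every leg's outer bottom edge rests on the floor and its outer top edge meets a bottom edge of the beam — the left legs (tilting toward +x) meet the beam's −x bottom edge, the right legs (their mirror images, tilting toward −x) meet its +x bottom edge — so the leg tops tuck under the beam, the beam's underside is 795 mm above the floor, and the feet are 923 mm apart outside-to-outside with the beam centred between them. The two leg pairs are set in 85 mm from either end of the beam.


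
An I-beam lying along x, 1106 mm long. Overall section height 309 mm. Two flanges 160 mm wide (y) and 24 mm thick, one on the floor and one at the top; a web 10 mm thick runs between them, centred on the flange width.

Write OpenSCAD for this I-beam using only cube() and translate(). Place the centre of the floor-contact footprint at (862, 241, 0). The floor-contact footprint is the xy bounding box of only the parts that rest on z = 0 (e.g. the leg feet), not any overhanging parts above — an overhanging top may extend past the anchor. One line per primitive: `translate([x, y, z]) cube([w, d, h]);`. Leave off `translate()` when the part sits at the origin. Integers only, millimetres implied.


translate([309, 161, 0]) cube([1106, 160, 24]);
translate([309, 236, 24]) cube([1106, 10, 261]);
translate([309, 161, 285]) cube([1106, 160, 24]);


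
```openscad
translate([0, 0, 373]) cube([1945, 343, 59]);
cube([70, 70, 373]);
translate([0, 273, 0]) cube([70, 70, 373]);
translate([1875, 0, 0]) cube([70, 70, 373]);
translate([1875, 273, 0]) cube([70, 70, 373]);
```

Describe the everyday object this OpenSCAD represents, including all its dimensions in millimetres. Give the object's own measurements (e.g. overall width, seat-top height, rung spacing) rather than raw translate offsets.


A long wooden bench with a 1945 mm (x) × 343 mm (y) seat, 59 mm thick, its top surface 432 mm above the floor. Four 70 mm square legs at the seat corners, flush with the edges, run from z = 0 to the seat underside.


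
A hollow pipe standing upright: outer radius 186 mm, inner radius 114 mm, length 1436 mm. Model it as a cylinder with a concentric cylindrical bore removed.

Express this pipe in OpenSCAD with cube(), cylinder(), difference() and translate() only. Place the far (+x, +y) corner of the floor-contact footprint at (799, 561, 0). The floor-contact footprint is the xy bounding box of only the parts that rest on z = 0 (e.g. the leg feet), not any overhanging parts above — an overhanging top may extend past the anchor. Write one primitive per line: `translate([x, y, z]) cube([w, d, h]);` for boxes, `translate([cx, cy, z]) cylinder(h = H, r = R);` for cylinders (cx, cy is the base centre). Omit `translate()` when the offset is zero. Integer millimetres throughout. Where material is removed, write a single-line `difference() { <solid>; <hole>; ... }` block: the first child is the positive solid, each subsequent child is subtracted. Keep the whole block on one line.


difference() { translate([613, 375, 0]) cylinder(h = 1436, r = 186); translate([613, 375, 0]) cylinder(h = 1436, r = 114); }


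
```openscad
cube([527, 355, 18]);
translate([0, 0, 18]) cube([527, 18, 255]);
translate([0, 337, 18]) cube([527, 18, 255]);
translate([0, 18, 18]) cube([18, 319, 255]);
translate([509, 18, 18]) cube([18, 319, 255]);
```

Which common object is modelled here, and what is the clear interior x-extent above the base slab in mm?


An open box. The internal width is 491 mm.

A 527×355 base slab with four walls standing on it — an open box. The base is 527 mm wide and the walls are 18 mm thick, so the internal width is 527 − 2 × 18 = 491 mm.


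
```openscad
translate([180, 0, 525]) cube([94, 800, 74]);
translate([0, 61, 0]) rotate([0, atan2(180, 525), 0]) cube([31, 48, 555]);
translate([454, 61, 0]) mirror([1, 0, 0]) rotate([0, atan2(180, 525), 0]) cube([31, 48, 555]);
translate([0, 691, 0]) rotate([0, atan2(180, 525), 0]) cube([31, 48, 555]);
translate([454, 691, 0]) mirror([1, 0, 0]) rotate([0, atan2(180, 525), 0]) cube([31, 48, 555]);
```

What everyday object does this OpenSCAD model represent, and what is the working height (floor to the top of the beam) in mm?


A sawhorse. The overall height is 599 mm.

A beam across two mirrored pairs of raked legs — a sawhorse. The beam's underside is at z = 525 (matching the legs' vertical rise in atan2(180, 525)) and the beam is 74 mm tall, so its top is at 525 + 74 = 599 mm. The raked legs top out at the beam's underside, so that is the highest point.


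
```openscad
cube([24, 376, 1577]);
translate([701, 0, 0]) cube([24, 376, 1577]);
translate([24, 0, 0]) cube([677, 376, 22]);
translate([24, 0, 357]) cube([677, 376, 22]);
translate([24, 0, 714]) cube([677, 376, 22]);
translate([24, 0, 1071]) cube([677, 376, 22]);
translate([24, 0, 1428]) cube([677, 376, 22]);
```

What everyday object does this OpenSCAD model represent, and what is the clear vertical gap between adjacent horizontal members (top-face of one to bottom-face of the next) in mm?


A bookshelf. The clear shelf gap is 335 mm.

Two tall side panels with 5 horizontal boards between them — a bookshelf. The first two shelf undersides are at z = 0 and z = 357; with shelf thickness 22, the clear gap is 357 − 0 − 22 = 335 mm.


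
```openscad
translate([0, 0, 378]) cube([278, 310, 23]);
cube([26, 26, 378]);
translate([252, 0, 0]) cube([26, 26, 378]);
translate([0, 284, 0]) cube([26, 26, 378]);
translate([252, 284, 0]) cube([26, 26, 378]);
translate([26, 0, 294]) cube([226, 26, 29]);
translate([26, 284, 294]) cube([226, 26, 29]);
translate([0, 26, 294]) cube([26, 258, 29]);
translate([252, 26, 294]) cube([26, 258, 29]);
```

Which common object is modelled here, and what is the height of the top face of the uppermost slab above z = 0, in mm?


A stool. The seat height is 401 mm.

A 278×310×23 slab at z = 378 on four corner posts — a stool. The seat top is 378 + 23 = 401 mm.


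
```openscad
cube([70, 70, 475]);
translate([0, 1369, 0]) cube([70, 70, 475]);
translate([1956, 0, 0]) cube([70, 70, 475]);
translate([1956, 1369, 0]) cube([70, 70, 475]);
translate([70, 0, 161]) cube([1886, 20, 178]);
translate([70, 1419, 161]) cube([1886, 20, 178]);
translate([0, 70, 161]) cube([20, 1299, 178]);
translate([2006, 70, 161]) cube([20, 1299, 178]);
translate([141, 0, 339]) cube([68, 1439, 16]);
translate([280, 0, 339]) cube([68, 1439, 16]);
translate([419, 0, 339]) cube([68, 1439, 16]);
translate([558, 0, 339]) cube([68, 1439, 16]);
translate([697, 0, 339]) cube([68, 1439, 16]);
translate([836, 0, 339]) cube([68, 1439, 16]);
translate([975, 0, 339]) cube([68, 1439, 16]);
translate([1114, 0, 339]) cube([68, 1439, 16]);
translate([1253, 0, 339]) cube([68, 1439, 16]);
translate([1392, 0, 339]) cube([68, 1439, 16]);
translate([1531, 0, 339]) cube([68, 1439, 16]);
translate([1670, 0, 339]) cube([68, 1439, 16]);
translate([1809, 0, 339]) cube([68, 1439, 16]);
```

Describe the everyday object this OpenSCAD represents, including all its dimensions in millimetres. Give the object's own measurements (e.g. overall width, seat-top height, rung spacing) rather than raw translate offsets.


A bed frame 2026 mm long (x) by 1439 mm wide (y). Four 70×70 mm corner posts, 475 mm tall, at the corners of the footprint. Four rails of 20 mm thickness and 178 mm height run between adjacent posts with their undersides at z = 161 mm, their outer faces flush with the outside of the frame (the two x-running rails run between the posts' inner faces; the two y-running rails run between the posts' inner faces). 13 slats, each 68 mm wide (x) and 16 mm thick, lie across the top of the two x-running rails, running the full 1439 mm width of the frame in y; along x they sit between the end posts with a 71 mm gap after the −x posts and between neighbouring slats, leaving 79 mm before the +x posts.


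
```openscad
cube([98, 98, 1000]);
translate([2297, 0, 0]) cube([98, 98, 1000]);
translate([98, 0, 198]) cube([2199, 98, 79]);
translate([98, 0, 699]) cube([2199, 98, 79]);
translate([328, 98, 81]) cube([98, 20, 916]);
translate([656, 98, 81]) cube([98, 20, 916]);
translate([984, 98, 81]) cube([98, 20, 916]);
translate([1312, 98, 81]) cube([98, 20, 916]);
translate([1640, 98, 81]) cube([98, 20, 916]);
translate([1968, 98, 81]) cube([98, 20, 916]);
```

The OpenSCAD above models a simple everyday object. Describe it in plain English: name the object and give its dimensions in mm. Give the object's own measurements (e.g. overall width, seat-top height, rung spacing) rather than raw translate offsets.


A fence section. Two 98×98 mm posts, 1000 mm tall, stand on the floor with a clear span of 2199 mm between their inner faces. Two horizontal rails of 98×79 mm section span the gap between the posts with their undersides at z = 198 mm and z = 699 mm, flush with the posts' −y face. 6 pickets, each 98 mm wide, 20 mm thick and 916 mm tall, are fixed to the +y face of the rails with their bottoms at z = 81 mm, spaced across the span with a 230 mm gap after the −x post and between neighbouring pickets, with 231 mm left before the +x post.


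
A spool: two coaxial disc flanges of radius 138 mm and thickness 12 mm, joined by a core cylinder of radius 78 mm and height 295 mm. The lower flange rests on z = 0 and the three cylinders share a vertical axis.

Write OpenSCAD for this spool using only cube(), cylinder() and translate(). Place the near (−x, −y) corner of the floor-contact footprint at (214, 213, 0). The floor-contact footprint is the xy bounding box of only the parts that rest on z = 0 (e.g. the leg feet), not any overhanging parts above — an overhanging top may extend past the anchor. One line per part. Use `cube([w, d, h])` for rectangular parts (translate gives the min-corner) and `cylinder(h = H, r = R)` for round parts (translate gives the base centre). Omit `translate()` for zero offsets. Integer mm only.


translate([352, 351, 0]) cylinder(h = 12, r = 138);
translate([352, 351, 12]) cylinder(h = 295, r = 78);
translate([352, 351, 307]) cylinder(h = 12, r = 138);


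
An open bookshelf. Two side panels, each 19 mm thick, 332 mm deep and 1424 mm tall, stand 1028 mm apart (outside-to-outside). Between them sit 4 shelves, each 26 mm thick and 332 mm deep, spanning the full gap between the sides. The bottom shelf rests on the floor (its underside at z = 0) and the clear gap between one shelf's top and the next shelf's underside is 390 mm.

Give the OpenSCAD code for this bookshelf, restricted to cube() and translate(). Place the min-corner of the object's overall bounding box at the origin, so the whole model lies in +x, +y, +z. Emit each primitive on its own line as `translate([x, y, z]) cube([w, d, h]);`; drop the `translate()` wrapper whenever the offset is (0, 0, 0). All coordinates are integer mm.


cube([19, 332, 1424]);
translate([1009, 0, 0]) cube([19, 332, 1424]);
translate([19, 0, 0]) cube([990, 332, 26]);
translate([19, 0, 416]) cube([990, 332, 26]);
translate([19, 0, 832]) cube([990, 332, 26]);
translate([19, 0, 1248]) cube([990, 332, 26]);


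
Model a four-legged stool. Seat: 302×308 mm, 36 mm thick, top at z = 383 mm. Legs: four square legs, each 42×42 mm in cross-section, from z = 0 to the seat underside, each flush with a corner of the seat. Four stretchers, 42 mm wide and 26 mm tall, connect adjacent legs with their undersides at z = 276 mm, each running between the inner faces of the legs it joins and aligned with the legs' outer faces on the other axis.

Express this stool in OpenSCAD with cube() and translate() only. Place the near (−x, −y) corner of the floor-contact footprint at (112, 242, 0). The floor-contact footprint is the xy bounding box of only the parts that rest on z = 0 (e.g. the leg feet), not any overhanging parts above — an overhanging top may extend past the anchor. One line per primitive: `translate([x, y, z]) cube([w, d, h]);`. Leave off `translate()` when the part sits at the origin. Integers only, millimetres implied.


// leg_h = 383 - 36 = 347
// stretcher span = 302 - 2*42 = 218
translate([112, 242, 347]) cube([302, 308, 36]);
translate([112, 242, 0]) cube([42, 42, 347]);
translate([372, 242, 0]) cube([42, 42, 347]);
translate([112, 508, 0]) cube([42, 42, 347]);
translate([372, 508, 0]) cube([42, 42, 347]);
translate([154, 242, 276]) cube([218, 42, 26]);
translate([154, 508, 276]) cube([218, 42, 26]);
translate([112, 284, 276]) cube([42, 224, 26]);
translate([372, 284, 276]) cube([42, 224, 26]);


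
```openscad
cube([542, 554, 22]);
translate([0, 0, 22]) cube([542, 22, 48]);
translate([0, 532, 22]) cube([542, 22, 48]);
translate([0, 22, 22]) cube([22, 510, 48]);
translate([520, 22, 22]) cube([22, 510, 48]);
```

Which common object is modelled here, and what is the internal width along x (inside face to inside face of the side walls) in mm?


An open box. The internal width is 498 mm.

A 542×554 base slab with four walls standing on it — an open box. The base is 542 mm wide and the walls are 22 mm thick, so the internal width is 542 − 2 × 22 = 498 mm.


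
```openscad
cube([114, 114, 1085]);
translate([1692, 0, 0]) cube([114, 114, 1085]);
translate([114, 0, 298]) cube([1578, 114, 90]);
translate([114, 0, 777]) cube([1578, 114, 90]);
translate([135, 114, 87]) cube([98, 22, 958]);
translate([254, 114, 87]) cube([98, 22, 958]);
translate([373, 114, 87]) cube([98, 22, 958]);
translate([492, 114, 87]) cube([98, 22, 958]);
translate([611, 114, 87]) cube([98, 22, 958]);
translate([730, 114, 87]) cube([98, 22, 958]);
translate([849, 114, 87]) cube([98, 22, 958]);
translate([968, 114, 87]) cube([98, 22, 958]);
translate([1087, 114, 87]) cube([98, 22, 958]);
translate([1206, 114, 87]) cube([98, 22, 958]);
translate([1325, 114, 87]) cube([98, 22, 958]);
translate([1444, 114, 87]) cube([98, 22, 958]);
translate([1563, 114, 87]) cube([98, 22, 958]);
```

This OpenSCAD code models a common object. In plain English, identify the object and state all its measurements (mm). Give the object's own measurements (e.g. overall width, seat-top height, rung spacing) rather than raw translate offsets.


A fence section. Two 114×114 mm posts, 1085 mm tall, stand on the floor with a clear span of 1578 mm between their inner faces. Two horizontal rails of 114×90 mm section span the gap between the posts with their undersides at z = 298 mm and z = 777 mm, flush with the posts' −y face. 13 pickets, each 98 mm wide, 22 mm thick and 958 mm tall, are fixed to the +y face of the rails with their bottoms at z = 87 mm, spaced across the span with a 21 mm gap after the −x post and between neighbouring pickets, with 31 mm left before the +x post.


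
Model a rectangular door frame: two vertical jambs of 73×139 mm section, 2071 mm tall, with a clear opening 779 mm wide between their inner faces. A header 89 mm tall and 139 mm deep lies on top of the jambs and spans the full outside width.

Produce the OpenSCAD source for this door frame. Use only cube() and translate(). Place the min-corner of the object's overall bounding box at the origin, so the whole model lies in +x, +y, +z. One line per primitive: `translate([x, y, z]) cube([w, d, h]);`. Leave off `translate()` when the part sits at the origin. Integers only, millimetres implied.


cube([73, 139, 2071]);
translate([852, 0, 0]) cube([73, 139, 2071]);
translate([0, 0, 2071]) cube([925, 139, 89]);


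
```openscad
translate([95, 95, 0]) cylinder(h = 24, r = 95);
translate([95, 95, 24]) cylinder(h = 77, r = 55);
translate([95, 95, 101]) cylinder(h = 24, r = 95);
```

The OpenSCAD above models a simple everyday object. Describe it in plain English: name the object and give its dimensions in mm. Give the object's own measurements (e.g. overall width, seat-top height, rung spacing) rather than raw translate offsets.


A spool: two coaxial disc flanges of radius 95 mm and thickness 24 mm, joined by a core cylinder of radius 55 mm and height 77 mm. The lower flange rests on z = 0 and the three cylinders share a vertical axis.


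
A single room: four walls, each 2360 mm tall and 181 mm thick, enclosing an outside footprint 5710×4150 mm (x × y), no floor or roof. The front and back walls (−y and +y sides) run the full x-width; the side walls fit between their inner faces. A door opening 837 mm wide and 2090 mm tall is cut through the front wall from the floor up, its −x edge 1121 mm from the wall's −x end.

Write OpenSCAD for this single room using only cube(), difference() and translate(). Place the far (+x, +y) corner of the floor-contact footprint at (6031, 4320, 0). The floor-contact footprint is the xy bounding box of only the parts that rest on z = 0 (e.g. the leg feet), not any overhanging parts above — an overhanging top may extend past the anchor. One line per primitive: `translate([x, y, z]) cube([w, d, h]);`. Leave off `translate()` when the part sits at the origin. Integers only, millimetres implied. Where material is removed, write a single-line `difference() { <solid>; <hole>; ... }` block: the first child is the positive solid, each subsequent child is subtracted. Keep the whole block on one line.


difference() { translate([321, 170, 0]) cube([5710, 181, 2360]); translate([1442, 170, 0]) cube([837, 181, 2090]); }
translate([321, 4139, 0]) cube([5710, 181, 2360]);
translate([321, 351, 0]) cube([181, 3788, 2360]);
translate([5850, 351, 0]) cube([181, 3788, 2360]);


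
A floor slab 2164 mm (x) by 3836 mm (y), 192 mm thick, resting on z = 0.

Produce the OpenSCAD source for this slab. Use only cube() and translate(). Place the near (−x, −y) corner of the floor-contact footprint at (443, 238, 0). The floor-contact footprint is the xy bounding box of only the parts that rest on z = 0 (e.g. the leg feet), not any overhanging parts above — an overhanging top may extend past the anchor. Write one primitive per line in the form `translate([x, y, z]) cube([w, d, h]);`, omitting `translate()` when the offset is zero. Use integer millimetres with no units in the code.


translate([443, 238, 0]) cube([2164, 3836, 192]);


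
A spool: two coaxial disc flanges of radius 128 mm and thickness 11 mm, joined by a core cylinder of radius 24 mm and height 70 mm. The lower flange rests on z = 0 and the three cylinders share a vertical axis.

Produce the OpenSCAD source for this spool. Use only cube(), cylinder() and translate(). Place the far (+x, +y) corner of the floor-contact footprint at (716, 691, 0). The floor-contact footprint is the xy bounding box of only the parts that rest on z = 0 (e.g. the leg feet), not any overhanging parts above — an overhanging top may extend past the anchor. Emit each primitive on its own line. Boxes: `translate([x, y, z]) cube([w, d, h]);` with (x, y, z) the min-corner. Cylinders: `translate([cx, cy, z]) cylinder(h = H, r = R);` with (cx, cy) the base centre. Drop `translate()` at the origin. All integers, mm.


translate([588, 563, 0]) cylinder(h = 11, r = 128);
translate([588, 563, 11]) cylinder(h = 70, r = 24);
translate([588, 563, 81]) cylinder(h = 11, r = 128);


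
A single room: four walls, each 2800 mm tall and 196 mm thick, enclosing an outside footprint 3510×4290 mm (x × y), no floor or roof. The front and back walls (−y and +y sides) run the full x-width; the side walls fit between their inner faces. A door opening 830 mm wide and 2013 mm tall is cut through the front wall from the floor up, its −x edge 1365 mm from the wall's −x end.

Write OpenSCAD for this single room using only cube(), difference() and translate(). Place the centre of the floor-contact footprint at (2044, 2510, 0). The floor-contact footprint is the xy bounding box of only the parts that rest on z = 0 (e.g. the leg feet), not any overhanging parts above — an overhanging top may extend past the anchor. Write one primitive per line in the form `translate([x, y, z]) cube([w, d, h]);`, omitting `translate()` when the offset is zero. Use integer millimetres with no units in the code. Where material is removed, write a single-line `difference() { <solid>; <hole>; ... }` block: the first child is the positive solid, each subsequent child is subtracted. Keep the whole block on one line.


difference() { translate([289, 365, 0]) cube([3510, 196, 2800]); translate([1654, 365, 0]) cube([830, 196, 2013]); }
translate([289, 4459, 0]) cube([3510, 196, 2800]);
translate([289, 561, 0]) cube([196, 3898, 2800]);
translate([3603, 561, 0]) cube([196, 3898, 2800]);


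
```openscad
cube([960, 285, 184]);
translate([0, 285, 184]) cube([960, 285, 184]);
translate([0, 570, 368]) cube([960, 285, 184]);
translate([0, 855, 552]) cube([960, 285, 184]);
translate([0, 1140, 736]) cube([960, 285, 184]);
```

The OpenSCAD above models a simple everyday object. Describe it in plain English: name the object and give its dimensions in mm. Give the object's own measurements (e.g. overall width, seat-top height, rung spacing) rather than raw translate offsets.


A straight staircase of 5 solid steps. Each step is 960 mm wide (x), 285 mm deep (y, the going) and 184 mm tall (the rise). The first step rests on the floor; each subsequent step sits one going further in +y and one rise higher in +z, directly behind and above the previous step with no overlap.


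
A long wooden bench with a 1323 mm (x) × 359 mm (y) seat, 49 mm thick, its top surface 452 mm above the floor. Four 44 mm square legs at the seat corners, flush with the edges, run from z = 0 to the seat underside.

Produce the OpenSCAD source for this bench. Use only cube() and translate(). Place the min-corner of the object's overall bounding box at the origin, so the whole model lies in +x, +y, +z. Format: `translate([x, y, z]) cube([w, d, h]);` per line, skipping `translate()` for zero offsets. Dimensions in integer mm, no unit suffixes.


translate([0, 0, 403]) cube([1323, 359, 49]);
cube([44, 44, 403]);
translate([0, 315, 0]) cube([44, 44, 403]);
translate([1279, 0, 0]) cube([44, 44, 403]);
translate([1279, 315, 0]) cube([44, 44, 403]);


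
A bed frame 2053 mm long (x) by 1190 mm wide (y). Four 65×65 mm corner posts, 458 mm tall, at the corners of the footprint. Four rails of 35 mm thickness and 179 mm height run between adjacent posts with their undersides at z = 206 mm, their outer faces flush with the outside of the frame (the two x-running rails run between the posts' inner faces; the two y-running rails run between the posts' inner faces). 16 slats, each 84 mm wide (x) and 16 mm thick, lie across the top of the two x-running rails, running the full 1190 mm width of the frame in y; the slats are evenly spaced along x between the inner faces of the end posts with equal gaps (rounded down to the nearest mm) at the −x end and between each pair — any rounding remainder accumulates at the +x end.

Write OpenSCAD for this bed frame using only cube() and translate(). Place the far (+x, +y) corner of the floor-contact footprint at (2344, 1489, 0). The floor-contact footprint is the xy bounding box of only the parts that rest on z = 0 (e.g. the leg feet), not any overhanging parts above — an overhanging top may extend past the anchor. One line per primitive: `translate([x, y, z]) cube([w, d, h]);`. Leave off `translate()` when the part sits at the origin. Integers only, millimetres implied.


translate([291, 299, 0]) cube([65, 65, 458]);
translate([291, 1424, 0]) cube([65, 65, 458]);
translate([2279, 299, 0]) cube([65, 65, 458]);
translate([2279, 1424, 0]) cube([65, 65, 458]);
translate([356, 299, 206]) cube([1923, 35, 179]);
translate([356, 1454, 206]) cube([1923, 35, 179]);
translate([291, 364, 206]) cube([35, 1060, 179]);
translate([2309, 364, 206]) cube([35, 1060, 179]);
translate([390, 299, 385]) cube([84, 1190, 16]);
translate([508, 299, 385]) cube([84, 1190, 16]);
translate([626, 299, 385]) cube([84, 1190, 16]);
translate([744, 299, 385]) cube([84, 1190, 16]);
translate([862, 299, 385]) cube([84, 1190, 16]);
translate([980, 299, 385]) cube([84, 1190, 16]);
translate([1098, 299, 385]) cube([84, 1190, 16]);
translate([1216, 299, 385]) cube([84, 1190, 16]);
translate([1334, 299, 385]) cube([84, 1190, 16]);
translate([1452, 299, 385]) cube([84, 1190, 16]);
translate([1570, 299, 385]) cube([84, 1190, 16]);
translate([1688, 299, 385]) cube([84, 1190, 16]);
translate([1806, 299, 385]) cube([84, 1190, 16]);
translate([1924, 299, 385]) cube([84, 1190, 16]);
translate([2042, 299, 385]) cube([84, 1190, 16]);
translate([2160, 299, 385]) cube([84, 1190, 16]);
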